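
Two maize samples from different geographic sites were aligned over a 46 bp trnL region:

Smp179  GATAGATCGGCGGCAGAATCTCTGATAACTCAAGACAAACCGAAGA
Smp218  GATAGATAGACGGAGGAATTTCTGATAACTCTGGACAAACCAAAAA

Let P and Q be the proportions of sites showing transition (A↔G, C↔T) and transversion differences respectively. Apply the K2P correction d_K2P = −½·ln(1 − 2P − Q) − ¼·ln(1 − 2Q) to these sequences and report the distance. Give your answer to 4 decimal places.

0.2323

Mismatches occur at site 8 (C→A, transversion), site 10 (G→A, transition), site 14 (C→A, transversion), site 15 (A→G, transition), site 20 (C→T, transition), site 32 (A→T, transversion), site 33 (A→G, transition), site 42 (G→A, transition), site 45 (G→A, transition).
Of the 9 differences, 6 transitions and 3 transversions over 46 sites: P = 6/46 = 0.130435, Q = 3/46 = 0.065217.
d = −0.5·ln(0.673913) − 0.25·ln(0.869566) = −0.5·(-0.394654) − 0.25·(-0.139761) = 0.2323.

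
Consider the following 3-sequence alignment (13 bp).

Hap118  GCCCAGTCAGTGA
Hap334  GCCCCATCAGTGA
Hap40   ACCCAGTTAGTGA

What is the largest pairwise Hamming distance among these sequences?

4

Pairwise Hamming distances:
  Hap118 vs Hap334: 2
  Hap118 vs Hap40: 2
  Hap334 vs Hap40: 4
The largest is 4, between Hap334 and Hap40.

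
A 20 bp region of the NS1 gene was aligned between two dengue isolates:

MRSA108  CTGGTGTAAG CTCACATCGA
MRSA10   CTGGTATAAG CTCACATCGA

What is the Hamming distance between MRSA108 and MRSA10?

1

The sequences differ at position 6 (G/A).
That gives 1 mismatch out of 20 aligned sites, so the Hamming distance is 1.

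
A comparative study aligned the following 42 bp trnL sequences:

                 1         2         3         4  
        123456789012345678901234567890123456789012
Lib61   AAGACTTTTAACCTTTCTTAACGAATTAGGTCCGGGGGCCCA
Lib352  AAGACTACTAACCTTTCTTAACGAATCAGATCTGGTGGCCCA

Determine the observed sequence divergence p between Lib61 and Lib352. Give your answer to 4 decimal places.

0.1429

The sequences differ at positions 7 (T/A), 8 (T/C), 27 (T/C), 30 (G/A), 33 (C/T), 36 (G/T).
There are 6 differences over 42 sites, so p = 6/42 = 0.1429.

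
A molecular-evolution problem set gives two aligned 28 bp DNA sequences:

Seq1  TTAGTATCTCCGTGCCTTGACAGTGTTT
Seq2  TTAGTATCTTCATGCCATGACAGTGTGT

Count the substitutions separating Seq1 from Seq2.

Differing sites — 10:C/T; 12:G/A; 17:T/A; 27:T/G.
That gives 4 mismatches out of 28 aligned sites, so the Hamming distance is 4.

4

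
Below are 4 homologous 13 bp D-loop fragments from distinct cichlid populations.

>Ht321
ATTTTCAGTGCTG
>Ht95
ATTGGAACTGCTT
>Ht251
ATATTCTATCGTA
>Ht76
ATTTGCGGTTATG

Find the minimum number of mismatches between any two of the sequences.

4

Pairwise Hamming distances:
  Ht321 vs Ht95: 5
  Ht321 vs Ht251: 6
  Ht321 vs Ht76: 4
  Ht95 vs Ht251: 9
  Ht95 vs Ht76: 7
  Ht251 vs Ht76: 7
The smallest is 4, between Ht321 and Ht76.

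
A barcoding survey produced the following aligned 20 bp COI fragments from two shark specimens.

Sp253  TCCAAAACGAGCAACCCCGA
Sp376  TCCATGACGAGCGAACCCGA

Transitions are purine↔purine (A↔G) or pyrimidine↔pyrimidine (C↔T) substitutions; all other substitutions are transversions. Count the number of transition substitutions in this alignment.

The sequences differ at positions 5 (A/T, transversion), 6 (A/G, transition), 13 (A/G, transition), 15 (C/A, transversion).
Of the 4 differences, 2 transitions and 2 transversions, so the answer is 2.

2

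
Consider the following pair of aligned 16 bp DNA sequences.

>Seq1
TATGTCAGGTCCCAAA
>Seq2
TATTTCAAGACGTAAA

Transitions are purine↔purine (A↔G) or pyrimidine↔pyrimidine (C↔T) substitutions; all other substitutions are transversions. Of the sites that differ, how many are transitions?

Differing sites — 4:G/T (Tv); 8:G/A (Ti); 10:T/A (Tv); 12:C/G (Tv); 13:C/T (Ti).
Of the 5 differences, 2 transitions and 3 transversions, so the answer is 2.

2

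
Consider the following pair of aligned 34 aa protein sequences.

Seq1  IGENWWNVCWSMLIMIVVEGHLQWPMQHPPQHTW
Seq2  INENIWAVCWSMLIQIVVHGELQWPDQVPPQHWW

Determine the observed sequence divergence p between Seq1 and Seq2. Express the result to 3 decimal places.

Mismatches occur at site 2 (G↔N), site 5 (W↔I), site 7 (N↔A), site 15 (M↔Q), site 19 (E↔H), site 21 (H↔E), site 26 (M↔D), site 28 (H↔V), site 33 (T↔W).
There are 9 differences over 34 sites, so p = 9/34 = 0.265.

0.265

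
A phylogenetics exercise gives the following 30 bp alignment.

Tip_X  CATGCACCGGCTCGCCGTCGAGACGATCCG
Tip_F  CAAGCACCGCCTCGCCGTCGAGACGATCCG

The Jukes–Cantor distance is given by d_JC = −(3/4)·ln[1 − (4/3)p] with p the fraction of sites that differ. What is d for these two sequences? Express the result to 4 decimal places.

Mismatches occur at site 3 (T↔A), site 10 (G↔C).
p = 2/30 = 0.066667.
d = −0.75 · ln(1 − (4/3)·0.066667) = −0.75 · ln(0.911111) = −0.75 · (-0.093091) = 0.0698.

0.0698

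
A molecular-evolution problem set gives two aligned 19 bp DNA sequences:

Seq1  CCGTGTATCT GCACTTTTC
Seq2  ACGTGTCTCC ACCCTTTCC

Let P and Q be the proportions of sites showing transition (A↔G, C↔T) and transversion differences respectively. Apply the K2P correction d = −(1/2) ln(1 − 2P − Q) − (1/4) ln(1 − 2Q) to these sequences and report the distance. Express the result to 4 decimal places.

0.4158

Differing sites — 1:C/A (Tv); 7:A/C (Tv); 10:T/C (Ti); 11:G/A (Ti); 13:A/C (Tv); 18:T/C (Ti).
Of the 6 differences, 3 transitions and 3 transversions over 19 sites: P = 3/19 = 0.157895, Q = 3/19 = 0.157895.
d = −0.5·ln(0.526315) − 0.25·ln(0.684210) = −0.5·(-0.641855) − 0.25·(-0.379490) = 0.4158.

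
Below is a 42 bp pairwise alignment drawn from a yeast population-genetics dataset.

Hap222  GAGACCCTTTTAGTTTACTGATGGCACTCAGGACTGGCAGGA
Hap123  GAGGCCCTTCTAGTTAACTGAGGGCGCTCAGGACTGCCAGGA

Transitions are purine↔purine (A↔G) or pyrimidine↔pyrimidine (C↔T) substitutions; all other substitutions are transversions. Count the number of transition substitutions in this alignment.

3

Mismatches occur at site 4 (A→G, transition), site 10 (T→C, transition), site 16 (T→A, transversion), site 22 (T→G, transversion), site 26 (A→G, transition), site 37 (G→C, transversion).
Of the 6 differences, 3 transitions and 3 transversions, so the answer is 3.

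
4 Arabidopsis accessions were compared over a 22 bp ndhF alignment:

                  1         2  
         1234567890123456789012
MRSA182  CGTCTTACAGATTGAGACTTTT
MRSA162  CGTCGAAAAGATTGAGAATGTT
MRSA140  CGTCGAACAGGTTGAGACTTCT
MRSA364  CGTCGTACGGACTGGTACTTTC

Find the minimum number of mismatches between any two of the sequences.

4

Pairwise Hamming distances:
  MRSA182 vs MRSA162: 5
  MRSA182 vs MRSA140: 4
  MRSA182 vs MRSA364: 6
  MRSA162 vs MRSA140: 5
  MRSA162 vs MRSA364: 9
  MRSA140 vs MRSA364: 8
The smallest is 4, between MRSA182 and MRSA140.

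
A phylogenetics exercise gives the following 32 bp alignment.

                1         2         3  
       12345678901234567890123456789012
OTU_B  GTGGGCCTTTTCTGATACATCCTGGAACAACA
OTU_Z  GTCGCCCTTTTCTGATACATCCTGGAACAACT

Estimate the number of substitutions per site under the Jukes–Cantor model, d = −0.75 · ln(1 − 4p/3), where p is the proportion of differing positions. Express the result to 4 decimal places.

0.1001

The sequences differ at positions 3 (G/C), 5 (G/C), 32 (A/T).
p = 3/32 = 0.093750.
d = −0.75 · ln(1 − (4/3)·0.093750) = −0.75 · ln(0.875000) = −0.75 · (-0.133531) = 0.1001.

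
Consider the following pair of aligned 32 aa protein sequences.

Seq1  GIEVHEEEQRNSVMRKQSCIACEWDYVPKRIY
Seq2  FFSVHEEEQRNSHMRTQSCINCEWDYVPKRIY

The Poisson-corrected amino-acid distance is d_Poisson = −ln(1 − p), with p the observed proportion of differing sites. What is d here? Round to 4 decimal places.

Differing sites — 1:G/F; 2:I/F; 3:E/S; 13:V/H; 16:K/T; 21:A/N.
p = 6/32 = 0.187500.
d = −ln(1 − 0.187500) = −ln(0.812500) = 0.2076.

0.2076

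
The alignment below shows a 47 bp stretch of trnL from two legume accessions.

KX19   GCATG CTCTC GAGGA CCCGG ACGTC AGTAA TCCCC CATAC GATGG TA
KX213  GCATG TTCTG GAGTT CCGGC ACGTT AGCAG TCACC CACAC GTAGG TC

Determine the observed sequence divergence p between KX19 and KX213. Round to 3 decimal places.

0.298

Mismatches occur at site 6 (C→T), site 10 (C→G), site 14 (G→T), site 15 (A→T), site 18 (C→G), site 20 (G→C), site 25 (C→T), site 28 (T→C), site 30 (A→G), site 33 (C→A), site 38 (T→C), site 42 (A→T), site 43 (T→A), site 47 (A→C).
There are 14 differences over 47 sites, so p = 14/47 = 0.298.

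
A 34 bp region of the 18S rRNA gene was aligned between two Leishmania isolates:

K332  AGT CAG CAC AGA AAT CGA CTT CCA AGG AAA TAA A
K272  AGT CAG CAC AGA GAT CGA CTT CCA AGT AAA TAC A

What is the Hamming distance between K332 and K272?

Mismatches occur at site 13 (A→G), site 27 (G→T), site 33 (A→C).
That gives 3 mismatches out of 34 aligned sites, so the Hamming distance is 3.

3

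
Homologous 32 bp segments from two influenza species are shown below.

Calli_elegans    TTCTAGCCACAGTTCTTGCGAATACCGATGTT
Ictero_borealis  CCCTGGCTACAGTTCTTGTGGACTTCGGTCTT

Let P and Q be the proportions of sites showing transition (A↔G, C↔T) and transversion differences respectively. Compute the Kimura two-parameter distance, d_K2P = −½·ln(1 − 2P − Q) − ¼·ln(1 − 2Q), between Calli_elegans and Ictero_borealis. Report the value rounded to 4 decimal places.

0.5238

Differing sites — 1:T/C (Ti); 2:T/C (Ti); 5:A/G (Ti); 8:C/T (Ti); 19:C/T (Ti); 21:A/G (Ti); 23:T/C (Ti); 24:A/T (Tv); 25:C/T (Ti); 28:A/G (Ti); 30:G/C (Tv).
Of the 11 differences, 9 transitions and 2 transversions over 32 sites: P = 9/32 = 0.281250, Q = 2/32 = 0.062500.
d = −0.5·ln(0.375000) − 0.25·ln(0.875000) = −0.5·(-0.980829) − 0.25·(-0.133531) = 0.5238.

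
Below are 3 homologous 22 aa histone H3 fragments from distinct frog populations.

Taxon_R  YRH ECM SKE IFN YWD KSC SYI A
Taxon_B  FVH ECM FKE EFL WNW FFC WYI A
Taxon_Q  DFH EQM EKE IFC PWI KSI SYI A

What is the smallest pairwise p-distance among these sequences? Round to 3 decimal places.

0.364

Pairwise Hamming distances:
  Taxon_R vs Taxon_B: 11
  Taxon_R vs Taxon_Q: 8
  Taxon_B vs Taxon_Q: 13
The smallest is 8 mismatches, between Taxon_R and Taxon_Q; p = 8/22 = 0.364.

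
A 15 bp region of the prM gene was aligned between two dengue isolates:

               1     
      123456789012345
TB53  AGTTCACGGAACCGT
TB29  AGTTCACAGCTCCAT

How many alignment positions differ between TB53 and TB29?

4

The sequences differ at positions 8 (G/A), 10 (A/C), 11 (A/T), 14 (G/A).
That gives 4 mismatches out of 15 aligned sites, so the Hamming distance is 4.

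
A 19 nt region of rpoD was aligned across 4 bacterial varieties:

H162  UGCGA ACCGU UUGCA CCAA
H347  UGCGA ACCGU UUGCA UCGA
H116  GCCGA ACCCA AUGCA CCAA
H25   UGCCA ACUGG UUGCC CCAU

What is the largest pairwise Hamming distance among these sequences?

9

Pairwise Hamming distances:
  H162 vs H347: 2
  H162 vs H116: 5
  H162 vs H25: 5
  H347 vs H116: 7
  H347 vs H25: 7
  H116 vs H25: 9
The largest is 9, between H116 and H25.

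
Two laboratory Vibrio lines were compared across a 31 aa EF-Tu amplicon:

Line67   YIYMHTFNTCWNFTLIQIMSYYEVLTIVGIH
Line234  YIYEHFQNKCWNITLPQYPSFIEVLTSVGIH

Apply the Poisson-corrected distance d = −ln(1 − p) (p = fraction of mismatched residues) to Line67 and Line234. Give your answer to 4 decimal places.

0.4383

The sequences differ at positions 4 (M/E), 6 (T/F), 7 (F/Q), 9 (T/K), 13 (F/I), 16 (I/P), 18 (I/Y), 19 (M/P), 21 (Y/F), 22 (Y/I), 27 (I/S).
p = 11/31 = 0.354839.
d = −ln(1 − 0.354839) = −ln(0.645161) = 0.4383.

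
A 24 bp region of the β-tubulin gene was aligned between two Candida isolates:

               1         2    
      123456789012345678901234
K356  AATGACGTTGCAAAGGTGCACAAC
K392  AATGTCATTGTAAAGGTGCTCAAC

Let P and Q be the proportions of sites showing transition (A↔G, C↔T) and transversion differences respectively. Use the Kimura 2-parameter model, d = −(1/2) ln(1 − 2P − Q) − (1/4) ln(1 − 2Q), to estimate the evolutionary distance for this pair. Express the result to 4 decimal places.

Differing sites — 5:A/T (Tv); 7:G/A (Ti); 11:C/T (Ti); 20:A/T (Tv).
Of the 4 differences, 2 transitions and 2 transversions over 24 sites: P = 2/24 = 0.083333, Q = 2/24 = 0.083333.
d = −0.5·ln(0.750001) − 0.25·ln(0.833334) = −0.5·(-0.287681) − 0.25·(-0.182321) = 0.1894.

0.1894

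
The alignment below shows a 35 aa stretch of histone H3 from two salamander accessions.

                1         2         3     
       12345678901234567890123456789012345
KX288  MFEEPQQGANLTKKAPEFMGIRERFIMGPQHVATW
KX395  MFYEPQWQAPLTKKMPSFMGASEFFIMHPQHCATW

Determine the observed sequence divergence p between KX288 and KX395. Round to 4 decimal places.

Differing sites — 3:E/Y; 7:Q/W; 8:G/Q; 10:N/P; 15:A/M; 17:E/S; 21:I/A; 22:R/S; 24:R/F; 28:G/H; 32:V/C.
There are 11 differences over 35 sites, so p = 11/35 = 0.3143.

0.3143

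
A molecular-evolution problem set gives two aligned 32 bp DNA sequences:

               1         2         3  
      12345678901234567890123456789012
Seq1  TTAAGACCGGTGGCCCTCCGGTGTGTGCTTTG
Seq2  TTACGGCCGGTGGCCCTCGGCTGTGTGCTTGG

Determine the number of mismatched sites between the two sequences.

5

Mismatches occur at site 4 (A→C), site 6 (A→G), site 19 (C→G), site 21 (G→C), site 31 (T→G).
That gives 5 mismatches out of 32 aligned sites, so the Hamming distance is 5.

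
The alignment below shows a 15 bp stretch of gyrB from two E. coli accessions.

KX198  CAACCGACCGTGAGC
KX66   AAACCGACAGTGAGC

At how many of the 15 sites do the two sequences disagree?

Differing sites — 1:C/A; 9:C/A.
That gives 2 mismatches out of 15 aligned sites, so the Hamming distance is 2.

2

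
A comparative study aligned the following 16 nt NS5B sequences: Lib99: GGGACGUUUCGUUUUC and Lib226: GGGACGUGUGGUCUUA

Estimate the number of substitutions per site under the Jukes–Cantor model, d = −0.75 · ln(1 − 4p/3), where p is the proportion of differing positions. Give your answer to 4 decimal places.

0.3041

Mismatches occur at site 8 (U↔G), site 10 (C↔G), site 13 (U↔C), site 16 (C↔A).
p = 4/16 = 0.250000.
d = −0.75 · ln(1 − (4/3)·0.250000) = −0.75 · ln(0.666667) = −0.75 · (-0.405465) = 0.3041.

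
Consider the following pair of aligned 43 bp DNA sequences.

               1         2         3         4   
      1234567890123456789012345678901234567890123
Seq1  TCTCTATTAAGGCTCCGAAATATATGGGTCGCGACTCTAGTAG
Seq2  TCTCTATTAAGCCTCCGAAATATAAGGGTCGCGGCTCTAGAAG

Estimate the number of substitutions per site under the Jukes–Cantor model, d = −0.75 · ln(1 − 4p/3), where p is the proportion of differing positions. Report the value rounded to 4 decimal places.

Mismatches occur at site 12 (G/C), site 25 (T/A), site 34 (A/G), site 41 (T/A).
p = 4/43 = 0.093023.
d = −0.75 · ln(1 − (4/3)·0.093023) = −0.75 · ln(0.875969) = −0.75 · (-0.132425) = 0.0993.

0.0993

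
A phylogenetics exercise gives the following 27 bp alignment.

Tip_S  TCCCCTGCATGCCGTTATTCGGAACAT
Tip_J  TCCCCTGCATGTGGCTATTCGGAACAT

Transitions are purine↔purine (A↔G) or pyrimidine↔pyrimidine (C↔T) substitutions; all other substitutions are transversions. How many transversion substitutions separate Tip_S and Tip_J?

The sequences differ at positions 12 (C/T, transition), 13 (C/G, transversion), 15 (T/C, transition).
Of the 3 differences, 2 transitions and 1 transversion, so the answer is 1.

1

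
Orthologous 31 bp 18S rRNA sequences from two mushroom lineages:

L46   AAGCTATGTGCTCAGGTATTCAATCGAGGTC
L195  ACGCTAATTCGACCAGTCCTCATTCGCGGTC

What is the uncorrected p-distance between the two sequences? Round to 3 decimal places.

0.387

Differing sites — 2:A/C; 7:T/A; 8:G/T; 10:G/C; 11:C/G; 12:T/A; 14:A/C; 15:G/A; 18:A/C; 19:T/C; 23:A/T; 27:A/C.
There are 12 differences over 31 sites, so p = 12/31 = 0.387.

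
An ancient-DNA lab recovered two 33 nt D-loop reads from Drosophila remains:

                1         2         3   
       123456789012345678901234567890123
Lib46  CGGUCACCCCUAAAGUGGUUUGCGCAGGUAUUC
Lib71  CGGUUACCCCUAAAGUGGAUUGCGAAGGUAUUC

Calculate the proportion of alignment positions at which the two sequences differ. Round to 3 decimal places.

Differing sites — 5:C/U; 19:U/A; 25:C/A.
There are 3 differences over 33 sites, so p = 3/33 = 0.091.

0.091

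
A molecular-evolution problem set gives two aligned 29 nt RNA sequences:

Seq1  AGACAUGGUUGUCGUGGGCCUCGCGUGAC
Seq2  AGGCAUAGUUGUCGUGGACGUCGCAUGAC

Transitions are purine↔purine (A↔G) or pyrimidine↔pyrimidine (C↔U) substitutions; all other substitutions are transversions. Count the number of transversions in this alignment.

1

Mismatches occur at site 3 (A↔G, transition), site 7 (G↔A, transition), site 18 (G↔A, transition), site 20 (C↔G, transversion), site 25 (G↔A, transition).
Of the 5 differences, 4 transitions and 1 transversion, so the answer is 1.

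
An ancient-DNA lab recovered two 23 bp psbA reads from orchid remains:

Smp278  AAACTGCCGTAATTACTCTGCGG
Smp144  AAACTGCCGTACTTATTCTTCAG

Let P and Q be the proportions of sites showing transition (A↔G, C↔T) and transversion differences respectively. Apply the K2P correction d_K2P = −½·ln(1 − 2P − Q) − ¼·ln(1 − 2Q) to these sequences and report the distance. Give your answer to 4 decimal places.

Mismatches occur at site 12 (A→C, transversion), site 16 (C→T, transition), site 20 (G→T, transversion), site 22 (G→A, transition).
Of the 4 differences, 2 transitions and 2 transversions over 23 sites: P = 2/23 = 0.086957, Q = 2/23 = 0.086957.
d = −0.5·ln(0.739129) − 0.25·ln(0.826086) = −0.5·(-0.302283) − 0.25·(-0.191056) = 0.1989.

0.1989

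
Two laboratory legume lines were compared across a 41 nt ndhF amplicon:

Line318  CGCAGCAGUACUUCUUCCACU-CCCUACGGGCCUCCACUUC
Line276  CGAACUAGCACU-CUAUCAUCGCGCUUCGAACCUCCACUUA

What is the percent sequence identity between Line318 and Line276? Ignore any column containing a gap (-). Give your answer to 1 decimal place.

66.7%

Excluding the 2 gap columns leaves 39 comparable sites.
The sequences differ at positions 3 (C/A), 5 (G/C), 6 (C/U), 9 (U/C), 16 (U/A), 17 (C/U), 20 (C/U), 21 (U/C), 24 (C/G), 27 (A/U), 30 (G/A), 31 (G/A), 41 (C/A).
26 of the 39 comparable sites match, so the percent identity is 26/39 × 100 = 66.7%.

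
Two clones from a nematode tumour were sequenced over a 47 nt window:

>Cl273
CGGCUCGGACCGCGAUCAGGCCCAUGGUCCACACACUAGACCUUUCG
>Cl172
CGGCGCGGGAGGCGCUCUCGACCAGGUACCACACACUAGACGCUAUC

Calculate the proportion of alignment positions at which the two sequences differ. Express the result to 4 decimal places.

0.3404

Differing sites — 5:U/G; 9:A/G; 10:C/A; 11:C/G; 15:A/C; 18:A/U; 19:G/C; 21:C/A; 25:U/G; 27:G/U; 28:U/A; 42:C/G; 43:U/C; 45:U/A; 46:C/U; 47:G/C.
There are 16 differences over 47 sites, so p = 16/47 = 0.3404.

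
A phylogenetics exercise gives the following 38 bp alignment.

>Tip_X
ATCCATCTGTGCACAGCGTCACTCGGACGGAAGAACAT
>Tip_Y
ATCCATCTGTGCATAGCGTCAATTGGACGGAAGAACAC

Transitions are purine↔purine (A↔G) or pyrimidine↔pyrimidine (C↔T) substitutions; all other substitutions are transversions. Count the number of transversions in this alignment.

Mismatches occur at site 14 (C↔T, transition), site 22 (C↔A, transversion), site 24 (C↔T, transition), site 38 (T↔C, transition).
Of the 4 differences, 3 transitions and 1 transversion, so the answer is 1.

1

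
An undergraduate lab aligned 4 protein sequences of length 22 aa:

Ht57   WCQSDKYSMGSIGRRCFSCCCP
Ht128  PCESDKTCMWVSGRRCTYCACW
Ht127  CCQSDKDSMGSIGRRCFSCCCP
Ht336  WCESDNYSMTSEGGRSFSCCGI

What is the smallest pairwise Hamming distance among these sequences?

2

Pairwise Hamming distances:
  Ht57 vs Ht128: 11
  Ht57 vs Ht127: 2
  Ht57 vs Ht336: 8
  Ht128 vs Ht127: 11
  Ht128 vs Ht336: 14
  Ht127 vs Ht336: 10
The smallest is 2, between Ht57 and Ht127.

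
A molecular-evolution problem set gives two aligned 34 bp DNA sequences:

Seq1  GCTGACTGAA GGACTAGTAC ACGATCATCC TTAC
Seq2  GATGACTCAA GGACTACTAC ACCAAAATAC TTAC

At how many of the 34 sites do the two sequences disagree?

Differing sites — 2:C/A; 8:G/C; 17:G/C; 23:G/C; 25:T/A; 26:C/A; 29:C/A.
That gives 7 mismatches out of 34 aligned sites, so the Hamming distance is 7.

7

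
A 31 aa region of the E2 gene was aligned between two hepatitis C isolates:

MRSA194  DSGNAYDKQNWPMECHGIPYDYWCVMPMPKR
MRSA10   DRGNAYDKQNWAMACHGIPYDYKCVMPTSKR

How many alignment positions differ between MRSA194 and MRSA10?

The sequences differ at positions 2 (S/R), 12 (P/A), 14 (E/A), 23 (W/K), 28 (M/T), 29 (P/S).
That gives 6 mismatches out of 31 aligned sites, so the Hamming distance is 6.

6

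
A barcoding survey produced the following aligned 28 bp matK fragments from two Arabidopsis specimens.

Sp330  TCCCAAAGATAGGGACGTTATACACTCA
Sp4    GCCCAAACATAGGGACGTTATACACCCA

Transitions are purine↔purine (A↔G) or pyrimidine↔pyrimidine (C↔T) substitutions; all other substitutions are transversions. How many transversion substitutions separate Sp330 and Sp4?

Mismatches occur at site 1 (T↔G, transversion), site 8 (G↔C, transversion), site 26 (T↔C, transition).
Of the 3 differences, 1 transition and 2 transversions, so the answer is 2.

2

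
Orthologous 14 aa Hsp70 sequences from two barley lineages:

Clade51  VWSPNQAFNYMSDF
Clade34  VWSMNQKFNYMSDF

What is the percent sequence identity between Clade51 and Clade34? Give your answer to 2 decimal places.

Mismatches occur at site 4 (P→M), site 7 (A→K).
12 of the 14 sites match, so the percent identity is 12/14 × 100 = 85.71%.

85.71%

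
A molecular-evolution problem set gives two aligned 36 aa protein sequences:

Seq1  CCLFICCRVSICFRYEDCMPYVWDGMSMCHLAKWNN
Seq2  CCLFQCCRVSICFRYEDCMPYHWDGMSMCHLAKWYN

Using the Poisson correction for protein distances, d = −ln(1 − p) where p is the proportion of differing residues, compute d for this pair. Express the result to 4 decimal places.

0.0870

Mismatches occur at site 5 (I↔Q), site 22 (V↔H), site 35 (N↔Y).
p = 3/36 = 0.083333.
d = −ln(1 − 0.083333) = −ln(0.916667) = 0.0870.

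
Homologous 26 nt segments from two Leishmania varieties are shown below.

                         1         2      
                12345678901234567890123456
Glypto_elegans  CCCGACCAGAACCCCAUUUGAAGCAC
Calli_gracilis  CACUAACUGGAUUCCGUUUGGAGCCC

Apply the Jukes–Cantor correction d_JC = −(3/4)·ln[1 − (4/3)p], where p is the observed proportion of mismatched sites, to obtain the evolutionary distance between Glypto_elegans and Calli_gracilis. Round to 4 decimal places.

0.5393

Differing sites — 2:C/A; 4:G/U; 6:C/A; 8:A/U; 10:A/G; 12:C/U; 13:C/U; 16:A/G; 21:A/G; 25:A/C.
p = 10/26 = 0.384615.
d = −0.75 · ln(1 − (4/3)·0.384615) = −0.75 · ln(0.487180) = −0.75 · (-0.719122) = 0.5393.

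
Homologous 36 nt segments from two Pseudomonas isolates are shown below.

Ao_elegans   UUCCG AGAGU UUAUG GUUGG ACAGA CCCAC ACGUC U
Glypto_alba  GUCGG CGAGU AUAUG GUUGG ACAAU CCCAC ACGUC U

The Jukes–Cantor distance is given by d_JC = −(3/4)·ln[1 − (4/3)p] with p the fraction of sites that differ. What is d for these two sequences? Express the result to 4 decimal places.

0.1885

Differing sites — 1:U/G; 4:C/G; 6:A/C; 11:U/A; 24:G/A; 25:A/U.
p = 6/36 = 0.166667.
d = −0.75 · ln(1 − (4/3)·0.166667) = −0.75 · ln(0.777777) = −0.75 · (-0.251315) = 0.1885.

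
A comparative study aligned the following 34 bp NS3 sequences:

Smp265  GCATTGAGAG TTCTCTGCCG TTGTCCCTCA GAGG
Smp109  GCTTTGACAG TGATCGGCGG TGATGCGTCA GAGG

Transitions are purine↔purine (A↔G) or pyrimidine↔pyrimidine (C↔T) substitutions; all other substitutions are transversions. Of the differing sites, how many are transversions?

Differing sites — 3:A/T (Tv); 8:G/C (Tv); 12:T/G (Tv); 13:C/A (Tv); 16:T/G (Tv); 19:C/G (Tv); 22:T/G (Tv); 23:G/A (Ti); 25:C/G (Tv); 27:C/G (Tv).
Of the 10 differences, 1 transition and 9 transversions, so the answer is 9.

9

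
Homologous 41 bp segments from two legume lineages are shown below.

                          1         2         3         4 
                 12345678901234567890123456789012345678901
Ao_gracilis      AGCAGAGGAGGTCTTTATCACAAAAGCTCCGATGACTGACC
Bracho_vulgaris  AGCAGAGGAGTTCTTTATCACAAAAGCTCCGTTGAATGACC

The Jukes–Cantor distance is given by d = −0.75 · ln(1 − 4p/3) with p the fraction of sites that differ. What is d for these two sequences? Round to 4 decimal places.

Differing sites — 11:G/T; 32:A/T; 36:C/A.
p = 3/41 = 0.073171.
d = −0.75 · ln(1 − (4/3)·0.073171) = −0.75 · ln(0.902439) = −0.75 · (-0.102654) = 0.0770.

0.0770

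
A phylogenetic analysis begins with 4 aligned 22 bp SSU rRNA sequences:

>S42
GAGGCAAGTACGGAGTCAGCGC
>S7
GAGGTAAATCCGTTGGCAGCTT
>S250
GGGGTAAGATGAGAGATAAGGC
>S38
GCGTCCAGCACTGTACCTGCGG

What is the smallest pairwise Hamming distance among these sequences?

8

Pairwise Hamming distances:
  S42 vs S7: 8
  S42 vs S250: 10
  S42 vs S38: 10
  S7 vs S250: 14
  S7 vs S38: 14
  S250 vs S38: 16
The smallest is 8, between S42 and S7.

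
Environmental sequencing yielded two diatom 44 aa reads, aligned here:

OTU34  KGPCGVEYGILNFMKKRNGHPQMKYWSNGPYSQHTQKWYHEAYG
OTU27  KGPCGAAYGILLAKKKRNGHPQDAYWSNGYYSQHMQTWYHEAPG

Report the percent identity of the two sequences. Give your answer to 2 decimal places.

75.00%

Mismatches occur at site 6 (V/A), site 7 (E/A), site 12 (N/L), site 13 (F/A), site 14 (M/K), site 23 (M/D), site 24 (K/A), site 30 (P/Y), site 35 (T/M), site 37 (K/T), site 43 (Y/P).
33 of the 44 sites match, so the percent identity is 33/44 × 100 = 75.00%.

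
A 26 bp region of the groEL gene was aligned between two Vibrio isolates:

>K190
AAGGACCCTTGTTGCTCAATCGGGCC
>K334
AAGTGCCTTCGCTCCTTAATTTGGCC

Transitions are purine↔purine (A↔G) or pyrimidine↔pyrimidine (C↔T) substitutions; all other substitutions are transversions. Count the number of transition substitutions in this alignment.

Differing sites — 4:G/T (Tv); 5:A/G (Ti); 8:C/T (Ti); 10:T/C (Ti); 12:T/C (Ti); 14:G/C (Tv); 17:C/T (Ti); 21:C/T (Ti); 22:G/T (Tv).
Of the 9 differences, 6 transitions and 3 transversions, so the answer is 6.

6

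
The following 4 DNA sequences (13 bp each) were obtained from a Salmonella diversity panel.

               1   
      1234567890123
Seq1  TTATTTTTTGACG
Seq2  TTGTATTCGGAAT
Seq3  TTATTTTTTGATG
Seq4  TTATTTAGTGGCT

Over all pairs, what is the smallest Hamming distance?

Pairwise Hamming distances:
  Seq1 vs Seq2: 6
  Seq1 vs Seq3: 1
  Seq1 vs Seq4: 4
  Seq2 vs Seq3: 6
  Seq2 vs Seq4: 7
  Seq3 vs Seq4: 5
The smallest is 1, between Seq1 and Seq3.

1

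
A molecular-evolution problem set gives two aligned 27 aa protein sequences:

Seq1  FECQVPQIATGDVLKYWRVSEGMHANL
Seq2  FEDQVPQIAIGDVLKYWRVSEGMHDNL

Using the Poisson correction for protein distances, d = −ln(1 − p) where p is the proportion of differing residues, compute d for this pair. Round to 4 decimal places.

0.1178

Differing sites — 3:C/D; 10:T/I; 25:A/D.
p = 3/27 = 0.111111.
d = −ln(1 − 0.111111) = −ln(0.888889) = 0.1178.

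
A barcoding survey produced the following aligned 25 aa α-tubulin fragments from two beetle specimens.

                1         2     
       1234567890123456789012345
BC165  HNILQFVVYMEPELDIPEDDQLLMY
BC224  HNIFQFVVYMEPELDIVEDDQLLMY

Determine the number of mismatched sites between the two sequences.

2

The sequences differ at positions 4 (L/F), 17 (P/V).
That gives 2 mismatches out of 25 aligned sites, so the Hamming distance is 2.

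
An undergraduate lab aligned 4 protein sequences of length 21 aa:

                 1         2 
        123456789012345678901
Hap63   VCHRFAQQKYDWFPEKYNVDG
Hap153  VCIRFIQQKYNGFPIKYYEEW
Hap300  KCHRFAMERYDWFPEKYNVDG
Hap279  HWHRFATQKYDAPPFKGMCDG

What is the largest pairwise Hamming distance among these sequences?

14

Pairwise Hamming distances:
  Hap63 vs Hap153: 9
  Hap63 vs Hap300: 4
  Hap63 vs Hap279: 9
  Hap153 vs Hap300: 13
  Hap153 vs Hap279: 14
  Hap300 vs Hap279: 11
The largest is 14, between Hap153 and Hap279.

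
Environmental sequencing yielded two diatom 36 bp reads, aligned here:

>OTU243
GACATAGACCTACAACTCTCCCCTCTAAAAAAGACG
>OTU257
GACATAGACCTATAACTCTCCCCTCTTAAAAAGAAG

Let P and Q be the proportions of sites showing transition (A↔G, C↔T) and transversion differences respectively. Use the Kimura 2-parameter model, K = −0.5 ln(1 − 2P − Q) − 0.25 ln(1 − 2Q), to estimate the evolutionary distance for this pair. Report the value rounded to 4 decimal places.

Differing sites — 13:C/T (Ti); 27:A/T (Tv); 35:C/A (Tv).
Of the 3 differences, 1 transition and 2 transversions over 36 sites: P = 1/36 = 0.027778, Q = 2/36 = 0.055556.
d = −0.5·ln(0.888888) − 0.25·ln(0.888888) = −0.5·(-0.117784) − 0.25·(-0.117784) = 0.0883.

0.0883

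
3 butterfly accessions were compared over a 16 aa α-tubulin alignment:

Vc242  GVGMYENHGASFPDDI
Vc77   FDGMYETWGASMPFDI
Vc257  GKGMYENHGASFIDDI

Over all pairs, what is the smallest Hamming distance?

2

Pairwise Hamming distances:
  Vc242 vs Vc77: 6
  Vc242 vs Vc257: 2
  Vc77 vs Vc257: 7
The smallest is 2, between Vc242 and Vc257.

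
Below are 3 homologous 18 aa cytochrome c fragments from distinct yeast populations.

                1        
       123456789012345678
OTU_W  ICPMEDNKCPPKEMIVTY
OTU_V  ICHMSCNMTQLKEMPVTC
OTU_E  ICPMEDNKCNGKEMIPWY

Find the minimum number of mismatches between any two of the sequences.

4

Pairwise Hamming distances:
  OTU_W vs OTU_V: 9
  OTU_W vs OTU_E: 4
  OTU_V vs OTU_E: 11
The smallest is 4, between OTU_W and OTU_E.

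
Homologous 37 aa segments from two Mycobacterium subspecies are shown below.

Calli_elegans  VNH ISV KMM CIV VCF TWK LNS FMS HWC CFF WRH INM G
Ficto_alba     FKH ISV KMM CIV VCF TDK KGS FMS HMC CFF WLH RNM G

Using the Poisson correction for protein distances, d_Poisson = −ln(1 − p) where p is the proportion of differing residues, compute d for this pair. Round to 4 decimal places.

Differing sites — 1:V/F; 2:N/K; 17:W/D; 19:L/K; 20:N/G; 26:W/M; 32:R/L; 34:I/R.
p = 8/37 = 0.216216.
d = −ln(1 − 0.216216) = −ln(0.783784) = 0.2436.

0.2436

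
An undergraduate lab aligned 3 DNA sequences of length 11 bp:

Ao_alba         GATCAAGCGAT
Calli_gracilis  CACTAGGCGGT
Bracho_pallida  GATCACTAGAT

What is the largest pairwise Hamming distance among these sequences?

7

Pairwise Hamming distances:
  Ao_alba vs Calli_gracilis: 5
  Ao_alba vs Bracho_pallida: 3
  Calli_gracilis vs Bracho_pallida: 7
The largest is 7, between Calli_gracilis and Bracho_pallida.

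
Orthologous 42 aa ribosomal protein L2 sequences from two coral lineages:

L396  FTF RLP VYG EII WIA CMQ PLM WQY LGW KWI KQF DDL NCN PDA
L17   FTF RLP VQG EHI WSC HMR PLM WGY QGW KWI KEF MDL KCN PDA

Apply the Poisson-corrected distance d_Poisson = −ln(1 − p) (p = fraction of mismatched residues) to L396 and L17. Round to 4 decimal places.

The sequences differ at positions 8 (Y/Q), 11 (I/H), 14 (I/S), 15 (A/C), 16 (C/H), 18 (Q/R), 23 (Q/G), 25 (L/Q), 32 (Q/E), 34 (D/M), 37 (N/K).
p = 11/42 = 0.261905.
d = −ln(1 − 0.261905) = −ln(0.738095) = 0.3037.

0.3037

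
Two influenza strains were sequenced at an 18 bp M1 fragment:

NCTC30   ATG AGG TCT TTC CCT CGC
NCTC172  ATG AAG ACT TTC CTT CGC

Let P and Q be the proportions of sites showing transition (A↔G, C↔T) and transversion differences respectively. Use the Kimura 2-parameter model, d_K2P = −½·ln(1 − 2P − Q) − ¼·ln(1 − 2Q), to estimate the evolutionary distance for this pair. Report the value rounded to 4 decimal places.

The sequences differ at positions 5 (G/A, transition), 7 (T/A, transversion), 14 (C/T, transition).
Of the 3 differences, 2 transitions and 1 transversion over 18 sites: P = 2/18 = 0.111111, Q = 1/18 = 0.055556.
d = −0.5·ln(0.722222) − 0.25·ln(0.888888) = −0.5·(-0.325423) − 0.25·(-0.117784) = 0.1922.

0.1922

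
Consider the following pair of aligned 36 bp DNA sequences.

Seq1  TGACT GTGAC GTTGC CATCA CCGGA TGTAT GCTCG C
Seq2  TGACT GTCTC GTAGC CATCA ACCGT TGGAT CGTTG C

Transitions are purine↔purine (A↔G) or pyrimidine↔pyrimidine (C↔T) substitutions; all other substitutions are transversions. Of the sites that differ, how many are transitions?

Mismatches occur at site 8 (G→C, transversion), site 9 (A→T, transversion), site 13 (T→A, transversion), site 21 (C→A, transversion), site 23 (G→C, transversion), site 25 (A→T, transversion), site 28 (T→G, transversion), site 31 (G→C, transversion), site 32 (C→G, transversion), site 34 (C→T, transition).
Of the 10 differences, 1 transition and 9 transversions, so the answer is 1.

1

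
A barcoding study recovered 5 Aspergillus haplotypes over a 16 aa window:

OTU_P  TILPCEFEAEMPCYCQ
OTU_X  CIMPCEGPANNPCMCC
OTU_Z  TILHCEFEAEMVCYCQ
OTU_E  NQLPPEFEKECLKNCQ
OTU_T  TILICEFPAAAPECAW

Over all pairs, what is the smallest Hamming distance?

Pairwise Hamming distances:
  OTU_P vs OTU_X: 8
  OTU_P vs OTU_Z: 2
  OTU_P vs OTU_E: 8
  OTU_P vs OTU_T: 8
  OTU_X vs OTU_Z: 10
  OTU_X vs OTU_E: 13
  OTU_X vs OTU_T: 10
  OTU_Z vs OTU_E: 9
  OTU_Z vs OTU_T: 9
  OTU_E vs OTU_T: 13
The smallest is 2, between OTU_P and OTU_Z.

2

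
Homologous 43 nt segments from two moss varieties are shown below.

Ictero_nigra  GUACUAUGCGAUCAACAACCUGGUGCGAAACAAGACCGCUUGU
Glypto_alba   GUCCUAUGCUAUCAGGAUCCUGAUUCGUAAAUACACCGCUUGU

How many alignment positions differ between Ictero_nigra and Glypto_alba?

11

Differing sites — 3:A/C; 10:G/U; 15:A/G; 16:C/G; 18:A/U; 23:G/A; 25:G/U; 28:A/U; 31:C/A; 32:A/U; 34:G/C.
That gives 11 mismatches out of 43 aligned sites, so the Hamming distance is 11.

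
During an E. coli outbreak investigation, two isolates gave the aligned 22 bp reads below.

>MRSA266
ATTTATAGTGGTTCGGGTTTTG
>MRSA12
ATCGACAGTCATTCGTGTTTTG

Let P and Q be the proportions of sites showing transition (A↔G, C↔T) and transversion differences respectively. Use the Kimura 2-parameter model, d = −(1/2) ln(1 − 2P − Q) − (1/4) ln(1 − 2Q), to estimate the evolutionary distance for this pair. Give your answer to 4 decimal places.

The sequences differ at positions 3 (T/C, transition), 4 (T/G, transversion), 6 (T/C, transition), 10 (G/C, transversion), 11 (G/A, transition), 16 (G/T, transversion).
Of the 6 differences, 3 transitions and 3 transversions over 22 sites: P = 3/22 = 0.136364, Q = 3/22 = 0.136364.
d = −0.5·ln(0.590908) − 0.25·ln(0.727272) = −0.5·(-0.526095) − 0.25·(-0.318455) = 0.3427.

0.3427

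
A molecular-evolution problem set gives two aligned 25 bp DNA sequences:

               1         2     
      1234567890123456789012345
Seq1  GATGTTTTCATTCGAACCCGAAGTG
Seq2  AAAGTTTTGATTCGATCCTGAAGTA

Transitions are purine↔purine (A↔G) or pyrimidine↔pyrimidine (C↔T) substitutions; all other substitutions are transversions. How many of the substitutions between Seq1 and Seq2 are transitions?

3

Mismatches occur at site 1 (G→A, transition), site 3 (T→A, transversion), site 9 (C→G, transversion), site 16 (A→T, transversion), site 19 (C→T, transition), site 25 (G→A, transition).
Of the 6 differences, 3 transitions and 3 transversions, so the answer is 3.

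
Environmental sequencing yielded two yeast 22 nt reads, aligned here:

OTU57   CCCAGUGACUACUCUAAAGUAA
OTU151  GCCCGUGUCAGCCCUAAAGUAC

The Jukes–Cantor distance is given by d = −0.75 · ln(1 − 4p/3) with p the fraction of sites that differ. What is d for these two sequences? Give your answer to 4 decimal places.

0.4141

Differing sites — 1:C/G; 4:A/C; 8:A/U; 10:U/A; 11:A/G; 13:U/C; 22:A/C.
p = 7/22 = 0.318182.
d = −0.75 · ln(1 − (4/3)·0.318182) = −0.75 · ln(0.575757) = −0.75 · (-0.552070) = 0.4141.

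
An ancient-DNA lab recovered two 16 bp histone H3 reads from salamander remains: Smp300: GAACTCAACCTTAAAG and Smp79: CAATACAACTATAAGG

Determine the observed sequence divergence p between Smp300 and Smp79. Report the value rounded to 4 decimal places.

Mismatches occur at site 1 (G↔C), site 4 (C↔T), site 5 (T↔A), site 10 (C↔T), site 11 (T↔A), site 15 (A↔G).
There are 6 differences over 16 sites, so p = 6/16 = 0.3750.

0.3750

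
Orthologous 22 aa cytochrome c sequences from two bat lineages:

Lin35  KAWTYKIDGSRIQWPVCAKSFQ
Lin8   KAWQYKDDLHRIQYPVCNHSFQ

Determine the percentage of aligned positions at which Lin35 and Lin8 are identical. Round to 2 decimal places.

The sequences differ at positions 4 (T/Q), 7 (I/D), 9 (G/L), 10 (S/H), 14 (W/Y), 18 (A/N), 19 (K/H).
15 of the 22 sites match, so the percent identity is 15/22 × 100 = 68.18%.

68.18%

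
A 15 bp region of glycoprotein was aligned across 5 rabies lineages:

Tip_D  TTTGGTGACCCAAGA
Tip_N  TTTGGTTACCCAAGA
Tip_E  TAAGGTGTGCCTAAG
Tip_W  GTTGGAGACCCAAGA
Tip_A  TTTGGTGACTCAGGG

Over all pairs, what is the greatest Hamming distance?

9

Pairwise Hamming distances:
  Tip_D vs Tip_N: 1
  Tip_D vs Tip_E: 7
  Tip_D vs Tip_W: 2
  Tip_D vs Tip_A: 3
  Tip_N vs Tip_E: 8
  Tip_N vs Tip_W: 3
  Tip_N vs Tip_A: 4
  Tip_E vs Tip_W: 9
  Tip_E vs Tip_A: 8
  Tip_W vs Tip_A: 5
The largest is 9, between Tip_E and Tip_W.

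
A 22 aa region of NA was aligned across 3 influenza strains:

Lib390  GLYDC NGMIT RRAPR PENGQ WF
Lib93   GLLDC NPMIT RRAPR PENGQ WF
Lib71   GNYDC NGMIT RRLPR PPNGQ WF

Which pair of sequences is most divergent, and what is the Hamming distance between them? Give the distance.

Pairwise Hamming distances:
  Lib390 vs Lib93: 2
  Lib390 vs Lib71: 3
  Lib93 vs Lib71: 5
The largest is 5, between Lib93 and Lib71.

5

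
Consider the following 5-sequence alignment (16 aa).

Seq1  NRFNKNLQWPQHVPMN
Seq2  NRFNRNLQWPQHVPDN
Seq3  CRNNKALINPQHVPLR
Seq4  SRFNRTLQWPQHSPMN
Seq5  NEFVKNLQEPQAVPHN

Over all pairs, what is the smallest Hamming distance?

2

Pairwise Hamming distances:
  Seq1 vs Seq2: 2
  Seq1 vs Seq3: 7
  Seq1 vs Seq4: 4
  Seq1 vs Seq5: 5
  Seq2 vs Seq3: 8
  Seq2 vs Seq4: 4
  Seq2 vs Seq5: 6
  Seq3 vs Seq4: 9
  Seq3 vs Seq5: 10
  Seq4 vs Seq5: 9
The smallest is 2, between Seq1 and Seq2.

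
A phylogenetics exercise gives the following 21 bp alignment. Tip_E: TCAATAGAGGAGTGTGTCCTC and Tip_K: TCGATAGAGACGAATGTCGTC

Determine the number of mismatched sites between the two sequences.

Mismatches occur at site 3 (A→G), site 10 (G→A), site 11 (A→C), site 13 (T→A), site 14 (G→A), site 19 (C→G).
That gives 6 mismatches out of 21 aligned sites, so the Hamming distance is 6.

6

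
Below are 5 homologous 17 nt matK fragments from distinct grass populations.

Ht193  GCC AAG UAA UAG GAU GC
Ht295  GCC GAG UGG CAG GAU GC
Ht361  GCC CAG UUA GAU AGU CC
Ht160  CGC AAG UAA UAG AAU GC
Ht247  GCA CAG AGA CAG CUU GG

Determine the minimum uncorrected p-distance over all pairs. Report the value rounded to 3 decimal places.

0.176

Pairwise Hamming distances:
  Ht193 vs Ht295: 4
  Ht193 vs Ht361: 7
  Ht193 vs Ht160: 3
  Ht193 vs Ht247: 8
  Ht295 vs Ht361: 8
  Ht295 vs Ht160: 7
  Ht295 vs Ht247: 7
  Ht361 vs Ht160: 8
  Ht361 vs Ht247: 9
  Ht160 vs Ht247: 10
The smallest is 3 mismatches, between Ht193 and Ht160; p = 3/17 = 0.176.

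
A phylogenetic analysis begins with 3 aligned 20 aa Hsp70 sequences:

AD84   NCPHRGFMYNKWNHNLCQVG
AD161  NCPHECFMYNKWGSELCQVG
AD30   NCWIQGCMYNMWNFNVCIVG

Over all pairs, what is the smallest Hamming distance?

Pairwise Hamming distances:
  AD84 vs AD161: 5
  AD84 vs AD30: 8
  AD161 vs AD30: 11
The smallest is 5, between AD84 and AD161.

5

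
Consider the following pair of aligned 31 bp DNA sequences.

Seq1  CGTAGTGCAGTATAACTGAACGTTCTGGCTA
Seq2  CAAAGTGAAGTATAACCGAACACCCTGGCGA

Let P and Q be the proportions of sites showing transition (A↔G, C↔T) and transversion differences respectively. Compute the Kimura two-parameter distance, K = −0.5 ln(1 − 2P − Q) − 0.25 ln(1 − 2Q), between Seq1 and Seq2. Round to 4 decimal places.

0.3256

Mismatches occur at site 2 (G/A, transition), site 3 (T/A, transversion), site 8 (C/A, transversion), site 17 (T/C, transition), site 22 (G/A, transition), site 23 (T/C, transition), site 24 (T/C, transition), site 30 (T/G, transversion).
Of the 8 differences, 5 transitions and 3 transversions over 31 sites: P = 5/31 = 0.161290, Q = 3/31 = 0.096774.
d = −0.5·ln(0.580646) − 0.25·ln(0.806452) = −0.5·(-0.543614) − 0.25·(-0.215111) = 0.3256.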